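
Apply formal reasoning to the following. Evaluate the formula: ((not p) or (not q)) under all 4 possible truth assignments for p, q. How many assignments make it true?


Check all 4 assignments:
p=0, q=0: 1
p=0, q=1: 1
p=1, q=0: 1
p=1, q=1: 0
Count of True = 3

3


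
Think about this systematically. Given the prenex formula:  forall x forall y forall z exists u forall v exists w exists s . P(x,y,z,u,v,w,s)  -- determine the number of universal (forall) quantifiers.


Quantifier prefix: forall x forall y forall z exists u forall v exists w exists s
Mark each quantifier type:
  U U U E U E E
Universal count = 4, Existential count = 3
Asked for universal (forall) quantifiers: 4

4


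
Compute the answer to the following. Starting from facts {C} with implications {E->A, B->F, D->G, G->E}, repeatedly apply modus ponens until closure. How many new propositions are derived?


Initial facts: {C}
Apply modus ponens to closure:
  (no implication fires)
Final known: {C}
New propositions: {(none)}
Count = 0

0


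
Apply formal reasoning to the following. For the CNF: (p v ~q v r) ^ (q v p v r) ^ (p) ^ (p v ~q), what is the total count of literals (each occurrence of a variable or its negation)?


Counting literals in each clause:
Clause 1: 3 literal(s)
Clause 2: 3 literal(s)
Clause 3: 1 literal(s)
Clause 4: 2 literal(s)
Total = 9

9


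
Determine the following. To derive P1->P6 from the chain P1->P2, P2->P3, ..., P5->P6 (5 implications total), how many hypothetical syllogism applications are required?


With 5 implications in a chain connecting 6 propositions:
P1->P2, P2->P3, ..., P5->P6
Steps needed = (number of implications) - 1 = 5 - 1 = 4

4


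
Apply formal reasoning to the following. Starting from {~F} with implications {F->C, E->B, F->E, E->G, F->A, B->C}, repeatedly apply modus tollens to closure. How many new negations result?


Initial negated facts: {~F}
Apply modus tollens to closure:
  (no implication fires)
Final negated: {~F}
New negations: {(none)}
Count = 0

0


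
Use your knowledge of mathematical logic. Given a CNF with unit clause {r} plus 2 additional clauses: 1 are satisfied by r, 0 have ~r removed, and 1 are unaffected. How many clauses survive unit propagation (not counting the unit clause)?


Satisfied (removed): 1
Shortened (remain): 0
Unchanged (remain): 1
Remaining = 0 + 1 = 1

1


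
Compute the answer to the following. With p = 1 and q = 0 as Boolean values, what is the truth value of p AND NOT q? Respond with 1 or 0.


p = 1, q = 0
Operation: p AND NOT q
Evaluate: 1 AND NOT 0 = 1

1


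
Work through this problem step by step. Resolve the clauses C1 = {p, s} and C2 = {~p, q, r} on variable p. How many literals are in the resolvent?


Remove p from C1 and ~p from C2.
C1 remainder: {s}
C2 remainder: {q, r}
Union (resolvent): {q, r, s}
Resolvent has 3 literal(s).

3


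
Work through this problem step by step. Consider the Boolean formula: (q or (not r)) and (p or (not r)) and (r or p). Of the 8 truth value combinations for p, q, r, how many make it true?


Evaluate all 8 assignments for p, q, r:
p=0, q=0, r=0: 0
p=0, q=0, r=1: 0
p=0, q=1, r=0: 0
p=0, q=1, r=1: 0
p=1, q=0, r=0: 1
p=1, q=0, r=1: 0
p=1, q=1, r=0: 1
p=1, q=1, r=1: 1
Satisfying count = 3

3


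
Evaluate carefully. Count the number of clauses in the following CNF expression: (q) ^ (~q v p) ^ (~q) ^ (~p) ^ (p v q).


A CNF formula is a conjunction of clauses.
Clauses are separated by ^.
Counting the conjuncts: 5 clauses.

5


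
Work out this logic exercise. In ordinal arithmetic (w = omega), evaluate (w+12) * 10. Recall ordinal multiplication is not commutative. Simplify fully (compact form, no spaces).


Compute (w+12) * 10.
Ordinal * is associative and left-distributive over +, but NOT commutative; for finite n>1, n*w = w but w*n stays w*n.
(w+12) * 10 = (w+12) repeated 10 times. Each intermediate +12 is absorbed by the following w; only the last survives: w*10+12.
Result = w*10+12

w*10+12


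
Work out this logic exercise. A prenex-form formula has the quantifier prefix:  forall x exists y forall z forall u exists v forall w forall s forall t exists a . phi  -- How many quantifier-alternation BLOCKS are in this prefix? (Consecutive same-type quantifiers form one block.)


Quantifier-type sequence: A E A A E A A A E  (A=forall, E=exists)
Group into maximal same-type runs:
  Ax1 | Ex1 | Ax2 | Ex1 | Ax3 | Ex1
Number of blocks = 6

6


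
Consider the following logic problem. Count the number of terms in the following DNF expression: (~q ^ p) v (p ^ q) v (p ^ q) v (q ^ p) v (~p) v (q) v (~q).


A DNF formula is a disjunction of terms (conjunctions).
Terms are separated by v.
Counting the disjuncts: 7 terms.

7


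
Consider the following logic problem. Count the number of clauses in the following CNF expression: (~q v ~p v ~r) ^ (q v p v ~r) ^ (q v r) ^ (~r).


A CNF formula is a conjunction of clauses.
Clauses are separated by ^.
Counting the conjuncts: 4 clauses.

4


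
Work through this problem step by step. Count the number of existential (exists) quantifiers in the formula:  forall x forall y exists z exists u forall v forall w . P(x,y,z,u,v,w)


Quantifier prefix: forall x forall y exists z exists u forall v forall w
Mark each quantifier type:
  U U E E U U
Universal count = 4, Existential count = 2
Asked for existential (exists) quantifiers: 2

2


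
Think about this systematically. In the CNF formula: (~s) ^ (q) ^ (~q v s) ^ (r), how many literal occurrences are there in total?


Counting literals in each clause:
Clause 1: 1 literal(s)
Clause 2: 1 literal(s)
Clause 3: 2 literal(s)
Clause 4: 1 literal(s)
Total = 5

5


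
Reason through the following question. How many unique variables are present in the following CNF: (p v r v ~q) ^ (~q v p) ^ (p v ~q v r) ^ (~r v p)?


Identify each variable that appears in the formula.
Variables found: p, q, r
Count = 3

3


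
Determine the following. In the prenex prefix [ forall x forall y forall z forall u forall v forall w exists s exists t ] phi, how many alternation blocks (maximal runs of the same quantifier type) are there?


Quantifier-type sequence: A A A A A A E E  (A=forall, E=exists)
Group into maximal same-type runs:
  Ax6 | Ex2
Number of blocks = 2

2


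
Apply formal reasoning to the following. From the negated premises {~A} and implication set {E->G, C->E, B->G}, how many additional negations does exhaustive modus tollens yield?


Initial negated facts: {~A}
Apply modus tollens to closure:
  (no implication fires)
Final negated: {~A}
New negations: {(none)}
Count = 0

0


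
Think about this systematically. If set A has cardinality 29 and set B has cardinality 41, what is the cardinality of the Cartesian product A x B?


The Cartesian product A x B contains all ordered pairs (a, b).
|A x B| = |A| * |B| = 29 * 41 = 1189

1189


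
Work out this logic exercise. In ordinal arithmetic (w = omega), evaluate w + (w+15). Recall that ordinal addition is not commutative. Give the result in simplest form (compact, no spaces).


Compute w + (w+15).
Ordinal + is associative but NOT commutative; for finite n>0, n + w = w but w + n stays w+n.
w + (w+15) = (w+w) + 15 = w*2+15.
Result = w*2+15

w*2+15


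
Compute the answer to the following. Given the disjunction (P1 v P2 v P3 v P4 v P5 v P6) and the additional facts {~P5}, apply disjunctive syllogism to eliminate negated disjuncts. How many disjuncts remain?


Original disjuncts (6): P1, P2, P3, P4, P5, P6
Negated (eliminate): ~P5
Remaining disjuncts: P1, P2, P3, P4, P6
Count = 6 - 1 = 5

5


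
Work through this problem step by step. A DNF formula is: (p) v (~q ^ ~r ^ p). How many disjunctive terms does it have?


A DNF formula is a disjunction of terms (conjunctions).
Terms are separated by v.
Counting the disjuncts: 2 terms.

2


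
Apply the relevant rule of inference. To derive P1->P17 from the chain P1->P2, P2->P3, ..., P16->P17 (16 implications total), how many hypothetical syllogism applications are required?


With 16 implications in a chain connecting 17 propositions:
P1->P2, P2->P3, ..., P16->P17
Steps needed = (number of implications) - 1 = 16 - 1 = 15

15


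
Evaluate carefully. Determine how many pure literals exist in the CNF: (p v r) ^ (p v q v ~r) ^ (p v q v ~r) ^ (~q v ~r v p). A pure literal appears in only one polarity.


Check each variable for pure literal status:
p: pure positive
q: mixed (not pure)
r: mixed (not pure)
Pure literal count = 1

1


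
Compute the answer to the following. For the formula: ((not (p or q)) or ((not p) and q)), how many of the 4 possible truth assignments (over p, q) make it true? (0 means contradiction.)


Check all 4 assignments:
p=0, q=0: 1
p=0, q=1: 1
p=1, q=0: 0
p=1, q=1: 0
Count of True = 2

2


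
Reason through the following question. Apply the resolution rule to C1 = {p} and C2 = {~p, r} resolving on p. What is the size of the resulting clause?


Remove p from C1 and ~p from C2.
C1 remainder: {}
C2 remainder: {r}
Union (resolvent): {r}
Resolvent has 1 literal(s).

1


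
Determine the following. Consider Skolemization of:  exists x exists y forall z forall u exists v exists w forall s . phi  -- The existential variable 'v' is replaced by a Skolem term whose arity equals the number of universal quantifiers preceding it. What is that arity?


Quantifier prefix: exists x exists y forall z forall u exists v exists w forall s
'v' is existentially quantified at position 5.
Universal variables preceding it: z, u
Skolem function arity = 2

2


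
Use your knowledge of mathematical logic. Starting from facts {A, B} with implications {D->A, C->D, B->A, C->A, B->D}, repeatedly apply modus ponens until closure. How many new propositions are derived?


Initial facts: {A, B}
Apply modus ponens to closure:
  B and B->D  =>  D
Final known: {A, B, D}
New propositions: {D}
Count = 1

1


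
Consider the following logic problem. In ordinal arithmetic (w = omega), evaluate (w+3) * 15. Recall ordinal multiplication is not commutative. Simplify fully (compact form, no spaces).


Compute (w+3) * 15.
Ordinal * is associative and left-distributive over +, but NOT commutative; for finite n>1, n*w = w but w*n stays w*n.
(w+3) * 15 = (w+3) repeated 15 times. Each intermediate +3 is absorbed by the following w; only the last survives: w*15+3.
Result = w*15+3

w*15+3


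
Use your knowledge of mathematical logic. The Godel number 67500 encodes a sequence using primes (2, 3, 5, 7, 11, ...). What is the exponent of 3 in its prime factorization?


Factorize 67500 by dividing by 3 repeatedly.
Division steps: 3 divides 67500 exactly 3 time(s).
Exponent of 3 = 3

3


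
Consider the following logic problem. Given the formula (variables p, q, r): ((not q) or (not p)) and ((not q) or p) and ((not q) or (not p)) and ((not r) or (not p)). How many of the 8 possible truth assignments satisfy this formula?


Evaluate all 8 assignments for p, q, r:
p=0, q=0, r=0: 1
p=0, q=0, r=1: 1
p=0, q=1, r=0: 0
p=0, q=1, r=1: 0
p=1, q=0, r=0: 1
p=1, q=0, r=1: 0
p=1, q=1, r=0: 0
p=1, q=1, r=1: 0
Satisfying count = 3

3


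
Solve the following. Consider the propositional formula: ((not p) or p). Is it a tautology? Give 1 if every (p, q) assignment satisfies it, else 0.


Check all 4 assignments:
p=0, q=0: 1
p=0, q=1: 1
p=1, q=0: 1
p=1, q=1: 1
Satisfying count = 4/4.
Tautology iff count = 4: yes.

1


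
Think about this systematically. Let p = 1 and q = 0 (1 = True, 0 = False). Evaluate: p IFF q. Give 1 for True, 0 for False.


p = 1, q = 0
Operation: p IFF q
Evaluate: 1 IFF 0 = 0

0


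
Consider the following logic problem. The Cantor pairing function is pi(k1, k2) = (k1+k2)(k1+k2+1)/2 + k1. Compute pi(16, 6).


k1 + k2 = 22
(k1+k2)(k1+k2+1)/2 = 22 * 23 / 2 = 253
pi = 253 + 16 = 269

269


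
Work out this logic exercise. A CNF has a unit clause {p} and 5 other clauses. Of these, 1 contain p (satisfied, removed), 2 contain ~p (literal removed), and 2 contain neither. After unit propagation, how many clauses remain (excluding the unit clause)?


Satisfied (removed): 1
Shortened (remain): 2
Unchanged (remain): 2
Remaining = 2 + 2 = 4

4


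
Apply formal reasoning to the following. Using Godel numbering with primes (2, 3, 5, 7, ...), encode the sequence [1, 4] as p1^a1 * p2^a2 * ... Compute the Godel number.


Encode each element as an exponent of the corresponding prime:
  2^1 = 2
  3^4 = 81
Product = 2 * 81 = 162

162


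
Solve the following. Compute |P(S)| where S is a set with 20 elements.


The power set of a set with n elements has 2^n elements.
|P(S)| = 2^20 = 1048576

1048576


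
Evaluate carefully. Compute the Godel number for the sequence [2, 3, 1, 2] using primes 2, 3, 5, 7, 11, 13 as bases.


Encode each element as an exponent of the corresponding prime:
  2^2 = 4
  3^3 = 27
  5^1 = 5
  7^2 = 49
Product = 4 * 27 * 5 * 49 = 26460

26460


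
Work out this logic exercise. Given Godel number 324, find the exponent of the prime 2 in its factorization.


Factorize 324 by dividing by 2 repeatedly.
Division steps: 2 divides 324 exactly 2 time(s).
Exponent of 2 = 2

2


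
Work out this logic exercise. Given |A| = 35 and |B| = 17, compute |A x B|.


The Cartesian product A x B contains all ordered pairs (a, b).
|A x B| = |A| * |B| = 35 * 17 = 595

595


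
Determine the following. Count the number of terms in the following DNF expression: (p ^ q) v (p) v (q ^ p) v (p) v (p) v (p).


A DNF formula is a disjunction of terms (conjunctions).
Terms are separated by v.
Counting the disjuncts: 6 terms.

6


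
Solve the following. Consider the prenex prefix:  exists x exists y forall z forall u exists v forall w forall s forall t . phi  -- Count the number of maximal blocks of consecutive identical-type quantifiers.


Quantifier-type sequence: E E A A E A A A  (A=forall, E=exists)
Group into maximal same-type runs:
  Ex2 | Ax2 | Ex1 | Ax3
Number of blocks = 4

4


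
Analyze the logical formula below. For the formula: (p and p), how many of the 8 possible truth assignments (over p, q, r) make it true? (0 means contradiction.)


Check all 8 assignments:
p=0, q=0, r=0: 0
p=0, q=0, r=1: 0
p=0, q=1, r=0: 0
p=0, q=1, r=1: 0
p=1, q=0, r=0: 1
p=1, q=0, r=1: 1
p=1, q=1, r=0: 1
p=1, q=1, r=1: 1
Count of True = 4

4


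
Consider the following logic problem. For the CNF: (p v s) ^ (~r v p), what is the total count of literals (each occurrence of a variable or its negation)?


Counting literals in each clause:
Clause 1: 2 literal(s)
Clause 2: 2 literal(s)
Total = 4

4


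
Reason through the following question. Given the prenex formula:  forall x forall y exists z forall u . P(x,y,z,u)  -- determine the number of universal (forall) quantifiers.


Quantifier prefix: forall x forall y exists z forall u
Mark each quantifier type:
  U U E U
Universal count = 3, Existential count = 1
Asked for universal (forall) quantifiers: 3

3


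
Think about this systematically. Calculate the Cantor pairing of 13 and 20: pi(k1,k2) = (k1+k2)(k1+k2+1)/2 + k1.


k1 + k2 = 33
(k1+k2)(k1+k2+1)/2 = 33 * 34 / 2 = 561
pi = 561 + 13 = 574

574


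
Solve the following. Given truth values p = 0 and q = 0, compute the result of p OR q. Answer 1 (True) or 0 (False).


p = 0, q = 0
Operation: p OR q
Evaluate: 0 OR 0 = 0

0


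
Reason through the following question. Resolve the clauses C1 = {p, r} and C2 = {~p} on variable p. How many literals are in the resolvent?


Remove p from C1 and ~p from C2.
C1 remainder: {r}
C2 remainder: {}
Union (resolvent): {r}
Resolvent has 1 literal(s).

1


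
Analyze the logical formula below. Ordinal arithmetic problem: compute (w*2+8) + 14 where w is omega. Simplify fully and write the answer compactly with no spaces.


Compute (w*2+8) + 14.
Ordinal + is associative but NOT commutative; for finite n>0, n + w = w but w + n stays w+n.
By associativity: (w*2+8) + 14 = w*2 + (8+14) = w*2+22.
Result = w*2+22

w*2+22


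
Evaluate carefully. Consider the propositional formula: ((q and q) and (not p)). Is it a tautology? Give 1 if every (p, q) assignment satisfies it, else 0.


Check all 4 assignments:
p=0, q=0: 0
p=0, q=1: 1
p=1, q=0: 0
p=1, q=1: 0
Satisfying count = 1/4.
Tautology iff count = 4: no.

0


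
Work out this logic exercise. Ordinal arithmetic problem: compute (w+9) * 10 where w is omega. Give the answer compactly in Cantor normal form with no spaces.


Compute (w+9) * 10.
Ordinal * is associative and left-distributive over +, but NOT commutative; for finite n>1, n*w = w but w*n stays w*n.
(w+9) * 10 = (w+9) repeated 10 times. Each intermediate +9 is absorbed by the following w; only the last survives: w*10+9.
Result = w*10+9

w*10+9


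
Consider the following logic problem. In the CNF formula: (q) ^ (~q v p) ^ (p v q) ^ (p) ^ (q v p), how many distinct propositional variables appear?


Identify each variable that appears in the formula.
Variables found: p, q
Count = 2

2


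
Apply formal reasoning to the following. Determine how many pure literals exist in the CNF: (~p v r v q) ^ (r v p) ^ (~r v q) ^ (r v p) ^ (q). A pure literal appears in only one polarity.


Check each variable for pure literal status:
p: mixed (not pure)
q: pure positive
r: mixed (not pure)
Pure literal count = 1

1


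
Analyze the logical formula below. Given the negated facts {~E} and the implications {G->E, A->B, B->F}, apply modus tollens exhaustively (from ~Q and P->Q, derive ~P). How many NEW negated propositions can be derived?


Initial negated facts: {~E}
Apply modus tollens to closure:
  ~E and G->E  =>  ~G
Final negated: {~E, ~G}
New negations: {~G}
Count = 1

1


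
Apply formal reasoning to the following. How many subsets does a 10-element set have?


The power set of a set with n elements has 2^n elements.
|P(S)| = 2^10 = 1024

1024


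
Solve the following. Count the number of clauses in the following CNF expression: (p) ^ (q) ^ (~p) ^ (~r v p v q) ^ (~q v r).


A CNF formula is a conjunction of clauses.
Clauses are separated by ^.
Counting the conjuncts: 5 clauses.

5


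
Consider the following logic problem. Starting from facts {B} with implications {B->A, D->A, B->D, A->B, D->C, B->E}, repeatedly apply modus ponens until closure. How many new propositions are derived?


Initial facts: {B}
Apply modus ponens to closure:
  B and B->A  =>  A
  B and B->D  =>  D
  D and D->C  =>  C
  B and B->E  =>  E
Final known: {A, B, C, D, E}
New propositions: {A, C, D, E}
Count = 4

4


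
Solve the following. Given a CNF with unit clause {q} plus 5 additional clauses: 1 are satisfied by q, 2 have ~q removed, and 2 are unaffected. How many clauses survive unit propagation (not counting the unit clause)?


Satisfied (removed): 1
Shortened (remain): 2
Unchanged (remain): 2
Remaining = 2 + 2 = 4

4


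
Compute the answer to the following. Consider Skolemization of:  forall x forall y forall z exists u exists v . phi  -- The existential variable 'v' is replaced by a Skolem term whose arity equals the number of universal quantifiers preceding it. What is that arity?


Quantifier prefix: forall x forall y forall z exists u exists v
'v' is existentially quantified at position 5.
Universal variables preceding it: x, y, z
Skolem function arity = 3

3


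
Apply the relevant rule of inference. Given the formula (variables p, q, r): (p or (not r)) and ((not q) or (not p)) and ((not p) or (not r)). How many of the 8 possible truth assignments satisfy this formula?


Evaluate all 8 assignments for p, q, r:
p=0, q=0, r=0: 1
p=0, q=0, r=1: 0
p=0, q=1, r=0: 1
p=0, q=1, r=1: 0
p=1, q=0, r=0: 1
p=1, q=0, r=1: 0
p=1, q=1, r=0: 0
p=1, q=1, r=1: 0
Satisfying count = 3

3


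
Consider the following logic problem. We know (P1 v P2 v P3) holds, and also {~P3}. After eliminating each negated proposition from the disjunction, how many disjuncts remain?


Original disjuncts (3): P1, P2, P3
Negated (eliminate): ~P3
Remaining disjuncts: P1, P2
Count = 3 - 1 = 2

2


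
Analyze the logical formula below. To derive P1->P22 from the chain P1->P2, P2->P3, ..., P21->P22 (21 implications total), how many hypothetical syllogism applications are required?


With 21 implications in a chain connecting 22 propositions:
P1->P2, P2->P3, ..., P21->P22
Steps needed = (number of implications) - 1 = 21 - 1 = 20

20


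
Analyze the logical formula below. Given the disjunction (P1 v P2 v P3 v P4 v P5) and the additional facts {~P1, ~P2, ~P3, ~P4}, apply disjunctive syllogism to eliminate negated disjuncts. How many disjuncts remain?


Original disjuncts (5): P1, P2, P3, P4, P5
Negated (eliminate): ~P1, ~P2, ~P3, ~P4
Remaining disjuncts: P5
Count = 5 - 4 = 1

1


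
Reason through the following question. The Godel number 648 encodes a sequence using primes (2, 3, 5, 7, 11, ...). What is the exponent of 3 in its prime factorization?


Factorize 648 by dividing by 3 repeatedly.
Division steps: 3 divides 648 exactly 4 time(s).
Exponent of 3 = 4

4


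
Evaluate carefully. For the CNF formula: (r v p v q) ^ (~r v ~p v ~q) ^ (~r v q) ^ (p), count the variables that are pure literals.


Check each variable for pure literal status:
p: mixed (not pure)
q: mixed (not pure)
r: mixed (not pure)
Pure literal count = 0

0


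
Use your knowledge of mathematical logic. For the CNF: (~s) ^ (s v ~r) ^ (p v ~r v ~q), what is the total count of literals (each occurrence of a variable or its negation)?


Counting literals in each clause:
Clause 1: 1 literal(s)
Clause 2: 2 literal(s)
Clause 3: 3 literal(s)
Total = 6

6


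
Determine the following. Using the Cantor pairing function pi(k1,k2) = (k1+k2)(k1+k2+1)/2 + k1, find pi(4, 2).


k1 + k2 = 6
(k1+k2)(k1+k2+1)/2 = 6 * 7 / 2 = 21
pi = 21 + 4 = 25

25


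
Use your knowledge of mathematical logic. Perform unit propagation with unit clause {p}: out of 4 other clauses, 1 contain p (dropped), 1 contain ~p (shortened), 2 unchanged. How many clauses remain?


Satisfied (removed): 1
Shortened (remain): 1
Unchanged (remain): 2
Remaining = 1 + 2 = 3

3


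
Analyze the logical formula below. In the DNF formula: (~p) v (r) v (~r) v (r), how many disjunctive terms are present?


A DNF formula is a disjunction of terms (conjunctions).
Terms are separated by v.
Counting the disjuncts: 4 terms.

4


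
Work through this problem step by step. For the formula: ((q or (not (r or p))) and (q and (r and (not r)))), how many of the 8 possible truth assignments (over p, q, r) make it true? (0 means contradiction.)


Check all 8 assignments:
p=0, q=0, r=0: 0
p=0, q=0, r=1: 0
p=0, q=1, r=0: 0
p=0, q=1, r=1: 0
p=1, q=0, r=0: 0
p=1, q=0, r=1: 0
p=1, q=1, r=0: 0
p=1, q=1, r=1: 0
Count of True = 0

0


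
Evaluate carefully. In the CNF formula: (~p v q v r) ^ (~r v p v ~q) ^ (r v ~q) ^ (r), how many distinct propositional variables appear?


Identify each variable that appears in the formula.
Variables found: p, q, r
Count = 3

3


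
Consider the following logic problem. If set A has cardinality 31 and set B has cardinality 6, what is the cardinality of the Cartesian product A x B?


The Cartesian product A x B contains all ordered pairs (a, b).
|A x B| = |A| * |B| = 31 * 6 = 186

186


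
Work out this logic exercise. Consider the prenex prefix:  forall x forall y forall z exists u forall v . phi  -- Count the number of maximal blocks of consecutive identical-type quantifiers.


Quantifier-type sequence: A A A E A  (A=forall, E=exists)
Group into maximal same-type runs:
  Ax3 | Ex1 | Ax1
Number of blocks = 3

3


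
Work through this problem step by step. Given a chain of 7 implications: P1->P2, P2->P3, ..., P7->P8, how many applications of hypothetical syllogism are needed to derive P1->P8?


With 7 implications in a chain connecting 8 propositions:
P1->P2, P2->P3, ..., P7->P8
Steps needed = (number of implications) - 1 = 7 - 1 = 6

6


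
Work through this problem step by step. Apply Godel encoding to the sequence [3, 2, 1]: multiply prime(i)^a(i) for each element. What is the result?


Encode each element as an exponent of the corresponding prime:
  2^3 = 8
  3^2 = 9
  5^1 = 5
Product = 8 * 9 * 5 = 360

360


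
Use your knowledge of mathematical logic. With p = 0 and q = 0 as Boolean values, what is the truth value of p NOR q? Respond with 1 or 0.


p = 0, q = 0
Operation: p NOR q
Evaluate: 0 NOR 0 = 1

1


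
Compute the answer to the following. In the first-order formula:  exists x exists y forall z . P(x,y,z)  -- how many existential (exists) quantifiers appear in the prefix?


Quantifier prefix: exists x exists y forall z
Mark each quantifier type:
  E E U
Universal count = 1, Existential count = 2
Asked for existential (exists) quantifiers: 2

2


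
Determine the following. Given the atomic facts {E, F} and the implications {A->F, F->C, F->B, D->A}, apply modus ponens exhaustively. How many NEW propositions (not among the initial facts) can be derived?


Initial facts: {E, F}
Apply modus ponens to closure:
  F and F->C  =>  C
  F and F->B  =>  B
Final known: {B, C, E, F}
New propositions: {B, C}
Count = 2

2


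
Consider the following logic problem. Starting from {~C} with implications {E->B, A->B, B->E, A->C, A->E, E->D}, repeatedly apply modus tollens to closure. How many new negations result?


Initial negated facts: {~C}
Apply modus tollens to closure:
  ~C and A->C  =>  ~A
Final negated: {~A, ~C}
New negations: {~A}
Count = 1

1


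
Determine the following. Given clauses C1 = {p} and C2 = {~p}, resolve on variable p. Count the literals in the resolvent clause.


Remove p from C1 and ~p from C2.
C1 remainder: {}
C2 remainder: {}
Union (resolvent): {} (empty clause)
Resolvent has 0 literal(s).

0


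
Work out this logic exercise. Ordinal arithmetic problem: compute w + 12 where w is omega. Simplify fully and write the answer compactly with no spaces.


Compute w + 12.
Ordinal + is associative but NOT commutative; for finite n>0, n + w = w but w + n stays w+n.
w + 12 is already in normal form (a successor ordinal beyond w).
Result = w+12

w+12


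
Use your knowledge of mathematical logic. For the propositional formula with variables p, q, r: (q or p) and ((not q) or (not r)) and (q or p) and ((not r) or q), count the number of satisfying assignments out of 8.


Evaluate all 8 assignments for p, q, r:
p=0, q=0, r=0: 0
p=0, q=0, r=1: 0
p=0, q=1, r=0: 1
p=0, q=1, r=1: 0
p=1, q=0, r=0: 1
p=1, q=0, r=1: 0
p=1, q=1, r=0: 1
p=1, q=1, r=1: 0
Satisfying count = 3

3


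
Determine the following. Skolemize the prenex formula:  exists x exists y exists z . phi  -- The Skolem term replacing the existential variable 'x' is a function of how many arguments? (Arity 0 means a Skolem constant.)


Quantifier prefix: exists x exists y exists z
'x' is existentially quantified at position 1.
No universal quantifiers precede it.
Skolem function arity = 0 (a Skolem constant)

0


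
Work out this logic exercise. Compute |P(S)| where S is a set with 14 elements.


The power set of a set with n elements has 2^n elements.
|P(S)| = 2^14 = 16384

16384


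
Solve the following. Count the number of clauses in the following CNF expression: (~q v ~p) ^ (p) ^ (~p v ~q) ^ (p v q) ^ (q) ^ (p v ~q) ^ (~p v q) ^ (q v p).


A CNF formula is a conjunction of clauses.
Clauses are separated by ^.
Counting the conjuncts: 8 clauses.

8


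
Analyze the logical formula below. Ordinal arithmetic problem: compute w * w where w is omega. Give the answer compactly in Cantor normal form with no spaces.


Compute w * w.
Ordinal * is associative and left-distributive over +, but NOT commutative; for finite n>1, n*w = w but w*n stays w*n.
w * w = w^2 by definition.
Result = w^2

w^2


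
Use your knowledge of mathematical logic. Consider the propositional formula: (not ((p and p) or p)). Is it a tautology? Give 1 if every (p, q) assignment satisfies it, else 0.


Check all 4 assignments:
p=0, q=0: 1
p=0, q=1: 1
p=1, q=0: 0
p=1, q=1: 0
Satisfying count = 2/4.
Tautology iff count = 4: no.

0


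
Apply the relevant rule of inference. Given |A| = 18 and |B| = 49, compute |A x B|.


The Cartesian product A x B contains all ordered pairs (a, b).
|A x B| = |A| * |B| = 18 * 49 = 882

882


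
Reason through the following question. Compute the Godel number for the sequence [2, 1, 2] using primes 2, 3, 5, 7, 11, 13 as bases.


Encode each element as an exponent of the corresponding prime:
  2^2 = 4
  3^1 = 3
  5^2 = 25
Product = 4 * 3 * 25 = 300

300


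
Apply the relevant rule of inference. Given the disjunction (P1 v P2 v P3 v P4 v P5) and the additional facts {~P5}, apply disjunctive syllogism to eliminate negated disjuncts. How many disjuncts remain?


Original disjuncts (5): P1, P2, P3, P4, P5
Negated (eliminate): ~P5
Remaining disjuncts: P1, P2, P3, P4
Count = 5 - 1 = 4

4


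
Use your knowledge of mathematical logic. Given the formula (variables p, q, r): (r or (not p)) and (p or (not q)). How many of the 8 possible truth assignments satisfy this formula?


Evaluate all 8 assignments for p, q, r:
p=0, q=0, r=0: 1
p=0, q=0, r=1: 1
p=0, q=1, r=0: 0
p=0, q=1, r=1: 0
p=1, q=0, r=0: 0
p=1, q=0, r=1: 1
p=1, q=1, r=0: 0
p=1, q=1, r=1: 1
Satisfying count = 4

4


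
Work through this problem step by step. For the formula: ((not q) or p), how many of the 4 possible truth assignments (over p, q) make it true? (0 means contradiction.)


Check all 4 assignments:
p=0, q=0: 1
p=0, q=1: 0
p=1, q=0: 1
p=1, q=1: 1
Count of True = 3

3


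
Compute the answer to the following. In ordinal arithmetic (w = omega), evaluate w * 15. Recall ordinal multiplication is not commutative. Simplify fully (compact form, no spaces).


Compute w * 15.
Ordinal * is associative and left-distributive over +, but NOT commutative; for finite n>1, n*w = w but w*n stays w*n.
w * 15 means 15 copies of w concatenated: w*15.
Result = w*15

w*15


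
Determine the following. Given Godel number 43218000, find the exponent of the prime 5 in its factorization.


Factorize 43218000 by dividing by 5 repeatedly.
Division steps: 5 divides 43218000 exactly 3 time(s).
Exponent of 5 = 3

3


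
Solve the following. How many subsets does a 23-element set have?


The power set of a set with n elements has 2^n elements.
|P(S)| = 2^23 = 8388608

8388608


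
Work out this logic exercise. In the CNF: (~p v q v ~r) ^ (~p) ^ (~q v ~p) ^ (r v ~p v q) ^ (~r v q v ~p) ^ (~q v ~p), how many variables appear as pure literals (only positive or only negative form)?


Check each variable for pure literal status:
p: pure negative
q: mixed (not pure)
r: mixed (not pure)
Pure literal count = 1

1


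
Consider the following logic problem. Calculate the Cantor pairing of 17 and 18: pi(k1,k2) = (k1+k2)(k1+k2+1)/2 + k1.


k1 + k2 = 35
(k1+k2)(k1+k2+1)/2 = 35 * 36 / 2 = 630
pi = 630 + 17 = 647

647


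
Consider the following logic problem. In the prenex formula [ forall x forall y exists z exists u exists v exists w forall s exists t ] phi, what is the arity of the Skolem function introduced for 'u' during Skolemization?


Quantifier prefix: forall x forall y exists z exists u exists v exists w forall s exists t
'u' is existentially quantified at position 4.
Universal variables preceding it: x, y
Skolem function arity = 2

2


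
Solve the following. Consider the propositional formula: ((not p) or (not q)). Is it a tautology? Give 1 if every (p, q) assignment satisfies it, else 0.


Check all 4 assignments:
p=0, q=0: 1
p=0, q=1: 1
p=1, q=0: 1
p=1, q=1: 0
Satisfying count = 3/4.
Tautology iff count = 4: no.

0


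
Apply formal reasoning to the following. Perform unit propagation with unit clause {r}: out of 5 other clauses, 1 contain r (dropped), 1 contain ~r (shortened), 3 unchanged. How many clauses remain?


Satisfied (removed): 1
Shortened (remain): 1
Unchanged (remain): 3
Remaining = 1 + 3 = 4

4


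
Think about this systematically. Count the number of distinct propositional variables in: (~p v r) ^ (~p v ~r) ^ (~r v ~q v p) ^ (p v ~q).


Identify each variable that appears in the formula.
Variables found: p, q, r
Count = 3

3


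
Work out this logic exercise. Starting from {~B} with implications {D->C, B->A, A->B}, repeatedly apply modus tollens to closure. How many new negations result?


Initial negated facts: {~B}
Apply modus tollens to closure:
  ~B and A->B  =>  ~A
Final negated: {~A, ~B}
New negations: {~A}
Count = 1

1


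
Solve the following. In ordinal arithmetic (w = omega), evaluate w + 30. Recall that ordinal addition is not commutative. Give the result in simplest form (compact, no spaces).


Compute w + 30.
Ordinal + is associative but NOT commutative; for finite n>0, n + w = w but w + n stays w+n.
w + 30 is already in normal form (a successor ordinal beyond w).
Result = w+30

w+30


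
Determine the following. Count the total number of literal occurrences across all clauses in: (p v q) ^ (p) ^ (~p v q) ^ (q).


Counting literals in each clause:
Clause 1: 2 literal(s)
Clause 2: 1 literal(s)
Clause 3: 2 literal(s)
Clause 4: 1 literal(s)
Total = 6

6


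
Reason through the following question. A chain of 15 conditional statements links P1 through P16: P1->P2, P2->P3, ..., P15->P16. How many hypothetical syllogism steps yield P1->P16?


With 15 implications in a chain connecting 16 propositions:
P1->P2, P2->P3, ..., P15->P16
Steps needed = (number of implications) - 1 = 15 - 1 = 14

14


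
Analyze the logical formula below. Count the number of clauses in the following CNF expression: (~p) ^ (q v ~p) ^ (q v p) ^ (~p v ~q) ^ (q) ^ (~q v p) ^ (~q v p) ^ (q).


A CNF formula is a conjunction of clauses.
Clauses are separated by ^.
Counting the conjuncts: 8 clauses.

8


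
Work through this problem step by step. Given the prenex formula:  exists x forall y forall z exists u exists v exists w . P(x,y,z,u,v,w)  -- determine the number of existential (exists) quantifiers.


Quantifier prefix: exists x forall y forall z exists u exists v exists w
Mark each quantifier type:
  E U U E E E
Universal count = 2, Existential count = 4
Asked for existential (exists) quantifiers: 4

4


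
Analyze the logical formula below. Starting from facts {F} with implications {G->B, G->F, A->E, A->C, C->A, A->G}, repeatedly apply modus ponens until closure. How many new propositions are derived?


Initial facts: {F}
Apply modus ponens to closure:
  (no implication fires)
Final known: {F}
New propositions: {(none)}
Count = 0

0


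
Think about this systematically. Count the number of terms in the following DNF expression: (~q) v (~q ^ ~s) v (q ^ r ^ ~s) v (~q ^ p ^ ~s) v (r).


A DNF formula is a disjunction of terms (conjunctions).
Terms are separated by v.
Counting the disjuncts: 5 terms.

5


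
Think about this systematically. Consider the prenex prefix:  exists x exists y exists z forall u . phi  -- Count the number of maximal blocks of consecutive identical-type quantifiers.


Quantifier-type sequence: E E E A  (A=forall, E=exists)
Group into maximal same-type runs:
  Ex3 | Ax1
Number of blocks = 2

2


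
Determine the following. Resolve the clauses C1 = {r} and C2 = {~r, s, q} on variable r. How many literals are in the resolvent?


Remove r from C1 and ~r from C2.
C1 remainder: {}
C2 remainder: {s, q}
Union (resolvent): {q, s}
Resolvent has 2 literal(s).

2


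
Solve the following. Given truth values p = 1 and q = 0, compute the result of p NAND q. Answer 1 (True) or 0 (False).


p = 1, q = 0
Operation: p NAND q
Evaluate: 1 NAND 0 = 1

1


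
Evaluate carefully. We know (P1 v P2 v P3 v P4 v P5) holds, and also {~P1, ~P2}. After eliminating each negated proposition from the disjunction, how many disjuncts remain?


Original disjuncts (5): P1, P2, P3, P4, P5
Negated (eliminate): ~P1, ~P2
Remaining disjuncts: P3, P4, P5
Count = 5 - 2 = 3

3


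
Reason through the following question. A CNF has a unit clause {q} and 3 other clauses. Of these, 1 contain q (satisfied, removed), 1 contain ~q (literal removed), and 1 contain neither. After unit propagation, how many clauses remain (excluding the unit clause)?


Satisfied (removed): 1
Shortened (remain): 1
Unchanged (remain): 1
Remaining = 1 + 1 = 2

2


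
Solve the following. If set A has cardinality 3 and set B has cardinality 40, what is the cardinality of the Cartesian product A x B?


The Cartesian product A x B contains all ordered pairs (a, b).
|A x B| = |A| * |B| = 3 * 40 = 120

120


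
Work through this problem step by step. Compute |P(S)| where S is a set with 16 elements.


The power set of a set with n elements has 2^n elements.
|P(S)| = 2^16 = 65536

65536


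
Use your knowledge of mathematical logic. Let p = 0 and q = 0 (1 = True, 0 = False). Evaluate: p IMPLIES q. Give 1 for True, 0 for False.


p = 0, q = 0
Operation: p IMPLIES q
Evaluate: 0 IMPLIES 0 = 1

1


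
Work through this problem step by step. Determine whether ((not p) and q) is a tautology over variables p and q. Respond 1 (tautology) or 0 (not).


Check all 4 assignments:
p=0, q=0: 0
p=0, q=1: 1
p=1, q=0: 0
p=1, q=1: 0
Satisfying count = 1/4.
Tautology iff count = 4: no.

0


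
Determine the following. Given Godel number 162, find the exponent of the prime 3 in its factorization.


Factorize 162 by dividing by 3 repeatedly.
Division steps: 3 divides 162 exactly 4 time(s).
Exponent of 3 = 4

4


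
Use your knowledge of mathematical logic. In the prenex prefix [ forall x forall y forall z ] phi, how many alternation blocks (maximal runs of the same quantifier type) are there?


Quantifier-type sequence: A A A  (A=forall, E=exists)
Group into maximal same-type runs:
  Ax3
Number of blocks = 1

1


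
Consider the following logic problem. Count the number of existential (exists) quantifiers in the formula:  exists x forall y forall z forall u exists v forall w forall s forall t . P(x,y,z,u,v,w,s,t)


Quantifier prefix: exists x forall y forall z forall u exists v forall w forall s forall t
Mark each quantifier type:
  E U U U E U U U
Universal count = 6, Existential count = 2
Asked for existential (exists) quantifiers: 2

2


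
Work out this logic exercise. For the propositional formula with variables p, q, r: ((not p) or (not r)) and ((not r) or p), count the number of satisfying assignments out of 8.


Evaluate all 8 assignments for p, q, r:
p=0, q=0, r=0: 1
p=0, q=0, r=1: 0
p=0, q=1, r=0: 1
p=0, q=1, r=1: 0
p=1, q=0, r=0: 1
p=1, q=0, r=1: 0
p=1, q=1, r=0: 1
p=1, q=1, r=1: 0
Satisfying count = 4

4


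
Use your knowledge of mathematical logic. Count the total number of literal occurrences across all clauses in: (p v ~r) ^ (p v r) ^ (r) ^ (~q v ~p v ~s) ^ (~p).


Counting literals in each clause:
Clause 1: 2 literal(s)
Clause 2: 2 literal(s)
Clause 3: 1 literal(s)
Clause 4: 3 literal(s)
Clause 5: 1 literal(s)
Total = 9

9


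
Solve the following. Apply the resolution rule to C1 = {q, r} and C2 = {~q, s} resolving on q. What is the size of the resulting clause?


Remove q from C1 and ~q from C2.
C1 remainder: {r}
C2 remainder: {s}
Union (resolvent): {r, s}
Resolvent has 2 literal(s).

2


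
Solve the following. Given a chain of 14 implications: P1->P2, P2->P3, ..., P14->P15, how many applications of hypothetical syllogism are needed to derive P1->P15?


With 14 implications in a chain connecting 15 propositions:
P1->P2, P2->P3, ..., P14->P15
Steps needed = (number of implications) - 1 = 14 - 1 = 13

13


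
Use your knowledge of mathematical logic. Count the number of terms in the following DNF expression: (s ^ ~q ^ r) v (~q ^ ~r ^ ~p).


A DNF formula is a disjunction of terms (conjunctions).
Terms are separated by v.
Counting the disjuncts: 2 terms.

2


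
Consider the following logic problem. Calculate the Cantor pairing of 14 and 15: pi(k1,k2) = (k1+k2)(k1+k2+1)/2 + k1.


k1 + k2 = 29
(k1+k2)(k1+k2+1)/2 = 29 * 30 / 2 = 435
pi = 435 + 14 = 449

449
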